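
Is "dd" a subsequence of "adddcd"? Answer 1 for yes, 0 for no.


Check if "dd" is a subsequence of "adddcd"
Greedy scan:
  Position 0 ('a'): no match needed
  Position 1 ('d'): matches sub[0] = 'd'
  Position 2 ('d'): matches sub[1] = 'd'
  Position 3 ('d'): no match needed
  Position 4 ('c'): no match needed
  Position 5 ('d'): no match needed
All 2 characters matched => is a subsequence

1


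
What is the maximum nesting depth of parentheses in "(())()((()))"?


Input: "(())()((()))"
Tracking depth:
  Position 0 '(': depth becomes 1
  Position 1 '(': depth becomes 2
  Position 2 ')': depth becomes 1
  Position 3 ')': depth becomes 0
  Position 4 '(': depth becomes 1
  Position 5 ')': depth becomes 0
  Position 6 '(': depth becomes 1
  Position 7 '(': depth becomes 2
  Position 8 '(': depth becomes 3
  Position 9 ')': depth becomes 2
  Position 10 ')': depth becomes 1
  Position 11 ')': depth becomes 0
Maximum depth reached: 3

3


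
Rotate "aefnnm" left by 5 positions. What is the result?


Input: "aefnnm", rotate left by 5
First 5 characters: "aefnn"
Remaining characters: "m"
Concatenate remaining + first: "m" + "aefnn" = "maefnn"

maefnn


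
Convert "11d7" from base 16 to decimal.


Input: "11d7" in base 16
Positional expansion:
  Digit '1' (value 1) x 16^3 = 4096
  Digit '1' (value 1) x 16^2 = 256
  Digit 'd' (value 13) x 16^1 = 208
  Digit '7' (value 7) x 16^0 = 7
Sum = 4567

4567


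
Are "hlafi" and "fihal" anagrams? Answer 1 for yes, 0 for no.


Strings: "hlafi", "fihal"
Sorted first:  afhil
Sorted second: afhil
Sorted forms match => anagrams

1


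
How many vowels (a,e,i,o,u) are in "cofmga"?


Input: cofmga
Checking each character:
  'c' at position 0: consonant
  'o' at position 1: vowel (running total: 1)
  'f' at position 2: consonant
  'm' at position 3: consonant
  'g' at position 4: consonant
  'a' at position 5: vowel (running total: 2)
Total vowels: 2

2


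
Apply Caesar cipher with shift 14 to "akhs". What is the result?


Caesar cipher: shift "akhs" by 14
  'a' (pos 0) + 14 = pos 14 = 'o'
  'k' (pos 10) + 14 = pos 24 = 'y'
  'h' (pos 7) + 14 = pos 21 = 'v'
  's' (pos 18) + 14 = pos 6 = 'g'
Result: oyvg

oyvg


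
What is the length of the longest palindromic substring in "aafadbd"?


Input: "aafadbd"
Checking substrings for palindromes:
  [1:4] "afa" (len 3) => palindrome
  [4:7] "dbd" (len 3) => palindrome
  [0:2] "aa" (len 2) => palindrome
Longest palindromic substring: "afa" with length 3

3


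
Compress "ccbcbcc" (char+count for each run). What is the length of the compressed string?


Input: ccbcbcc
Runs:
  'c' x 2 => "c2"
  'b' x 1 => "b1"
  'c' x 1 => "c1"
  'b' x 1 => "b1"
  'c' x 2 => "c2"
Compressed: "c2b1c1b1c2"
Compressed length: 10

10


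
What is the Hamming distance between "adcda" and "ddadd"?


Comparing "adcda" and "ddadd" position by position:
  Position 0: 'a' vs 'd' => differ
  Position 1: 'd' vs 'd' => same
  Position 2: 'c' vs 'a' => differ
  Position 3: 'd' vs 'd' => same
  Position 4: 'a' vs 'd' => differ
Total differences (Hamming distance): 3

3


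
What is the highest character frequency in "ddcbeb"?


Input: ddcbeb
Character counts:
  'b': 2
  'c': 1
  'd': 2
  'e': 1
Maximum frequency: 2

2


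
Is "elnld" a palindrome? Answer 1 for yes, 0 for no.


Input: elnld
Reversed: dlnle
  Compare pos 0 ('e') with pos 4 ('d'): MISMATCH
  Compare pos 1 ('l') with pos 3 ('l'): match
Result: not a palindrome

0


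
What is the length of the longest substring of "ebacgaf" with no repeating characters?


Input: "ebacgaf"
Sliding window (track last position of each char):
  Position 0 ('e'): window [0,0] length 1 -- new best
  Position 1 ('b'): window [0,1] length 2 -- new best
  Position 2 ('a'): window [0,2] length 3 -- new best
  Position 3 ('c'): window [0,3] length 4 -- new best
  Position 4 ('g'): window [0,4] length 5 -- new best
  Position 5 ('a'): repeat (last at 2), move window start to 3
  Position 5 ('a'): window [3,5] length 3
  Position 6 ('f'): window [3,6] length 4
Longest substring with no repeats: "ebacg" with length 5

5


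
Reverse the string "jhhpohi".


Input: jhhpohi
Reading characters right to left:
  Position 6: 'i'
  Position 5: 'h'
  Position 4: 'o'
  Position 3: 'p'
  Position 2: 'h'
  Position 1: 'h'
  Position 0: 'j'
Reversed: ihophhj

ihophhj


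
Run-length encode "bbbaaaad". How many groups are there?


Input: bbbaaaad
Scanning for consecutive runs:
  Group 1: 'b' x 3 (positions 0-2)
  Group 2: 'a' x 4 (positions 3-6)
  Group 3: 'd' x 1 (positions 7-7)
Total groups: 3

3


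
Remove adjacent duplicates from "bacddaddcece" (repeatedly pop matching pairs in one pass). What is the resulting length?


Input: bacddaddcece
Stack-based adjacent duplicate removal:
  Read 'b': push. Stack: b
  Read 'a': push. Stack: ba
  Read 'c': push. Stack: bac
  Read 'd': push. Stack: bacd
  Read 'd': matches stack top 'd' => pop. Stack: bac
  Read 'a': push. Stack: baca
  Read 'd': push. Stack: bacad
  Read 'd': matches stack top 'd' => pop. Stack: baca
  Read 'c': push. Stack: bacac
  Read 'e': push. Stack: bacace
  Read 'c': push. Stack: bacacec
  Read 'e': push. Stack: bacacece
Final stack: "bacacece" (length 8)

8


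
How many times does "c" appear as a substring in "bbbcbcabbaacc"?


Searching for "c" in "bbbcbcabbaacc"
Scanning each position:
  Position 0: "b" => no
  Position 1: "b" => no
  Position 2: "b" => no
  Position 3: "c" => MATCH
  Position 4: "b" => no
  Position 5: "c" => MATCH
  Position 6: "a" => no
  Position 7: "b" => no
  Position 8: "b" => no
  Position 9: "a" => no
  Position 10: "a" => no
  Position 11: "c" => MATCH
  Position 12: "c" => MATCH
Total occurrences: 4

4


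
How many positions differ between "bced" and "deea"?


Comparing "bced" and "deea" position by position:
  Position 0: 'b' vs 'd' => DIFFER
  Position 1: 'c' vs 'e' => DIFFER
  Position 2: 'e' vs 'e' => same
  Position 3: 'd' vs 'a' => DIFFER
Positions that differ: 3

3


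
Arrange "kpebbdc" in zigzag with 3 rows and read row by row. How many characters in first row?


Zigzag "kpebbdc" into 3 rows:
Placing characters:
  'k' => row 0
  'p' => row 1
  'e' => row 2
  'b' => row 1
  'b' => row 0
  'd' => row 1
  'c' => row 2
Rows:
  Row 0: "kb"
  Row 1: "pbd"
  Row 2: "ec"
First row length: 2

2


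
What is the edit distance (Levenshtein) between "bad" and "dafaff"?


Computing edit distance: "bad" -> "dafaff"
DP table:
           d    a    f    a    f    f
      0    1    2    3    4    5    6
  b   1    1    2    3    4    5    6
  a   2    2    1    2    3    4    5
  d   3    2    2    2    3    4    5
Edit distance = dp[3][6] = 5

5


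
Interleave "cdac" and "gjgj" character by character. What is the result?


Interleaving "cdac" and "gjgj":
  Position 0: 'c' from first, 'g' from second => "cg"
  Position 1: 'd' from first, 'j' from second => "dj"
  Position 2: 'a' from first, 'g' from second => "ag"
  Position 3: 'c' from first, 'j' from second => "cj"
Result: cgdjagcj

cgdjagcj


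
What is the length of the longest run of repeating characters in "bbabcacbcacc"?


Input: "bbabcacbcacc"
Scanning for longest run:
  Position 1 ('b'): continues run of 'b', length=2
  Position 2 ('a'): new char, reset run to 1
  Position 3 ('b'): new char, reset run to 1
  Position 4 ('c'): new char, reset run to 1
  Position 5 ('a'): new char, reset run to 1
  Position 6 ('c'): new char, reset run to 1
  Position 7 ('b'): new char, reset run to 1
  Position 8 ('c'): new char, reset run to 1
  Position 9 ('a'): new char, reset run to 1
  Position 10 ('c'): new char, reset run to 1
  Position 11 ('c'): continues run of 'c', length=2
Longest run: 'b' with length 2

2


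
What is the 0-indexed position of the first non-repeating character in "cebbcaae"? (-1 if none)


Input: cebbcaae
Character frequencies:
  'a': 2
  'b': 2
  'c': 2
  'e': 2
Scanning left to right for freq == 1:
  Position 0 ('c'): freq=2, skip
  Position 1 ('e'): freq=2, skip
  Position 2 ('b'): freq=2, skip
  Position 3 ('b'): freq=2, skip
  Position 4 ('c'): freq=2, skip
  Position 5 ('a'): freq=2, skip
  Position 6 ('a'): freq=2, skip
  Position 7 ('e'): freq=2, skip
  No unique character found => answer = -1

-1


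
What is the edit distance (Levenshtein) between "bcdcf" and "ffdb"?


Computing edit distance: "bcdcf" -> "ffdb"
DP table:
           f    f    d    b
      0    1    2    3    4
  b   1    1    2    3    3
  c   2    2    2    3    4
  d   3    3    3    2    3
  c   4    4    4    3    3
  f   5    4    4    4    4
Edit distance = dp[5][4] = 4

4


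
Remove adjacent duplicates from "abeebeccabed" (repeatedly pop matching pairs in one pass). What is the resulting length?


Input: abeebeccabed
Stack-based adjacent duplicate removal:
  Read 'a': push. Stack: a
  Read 'b': push. Stack: ab
  Read 'e': push. Stack: abe
  Read 'e': matches stack top 'e' => pop. Stack: ab
  Read 'b': matches stack top 'b' => pop. Stack: a
  Read 'e': push. Stack: ae
  Read 'c': push. Stack: aec
  Read 'c': matches stack top 'c' => pop. Stack: ae
  Read 'a': push. Stack: aea
  Read 'b': push. Stack: aeab
  Read 'e': push. Stack: aeabe
  Read 'd': push. Stack: aeabed
Final stack: "aeabed" (length 6)

6


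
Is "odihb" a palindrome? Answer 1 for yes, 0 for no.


Input: odihb
Reversed: bhido
  Compare pos 0 ('o') with pos 4 ('b'): MISMATCH
  Compare pos 1 ('d') with pos 3 ('h'): MISMATCH
Result: not a palindrome

0


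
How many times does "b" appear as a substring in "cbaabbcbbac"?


Searching for "b" in "cbaabbcbbac"
Scanning each position:
  Position 0: "c" => no
  Position 1: "b" => MATCH
  Position 2: "a" => no
  Position 3: "a" => no
  Position 4: "b" => MATCH
  Position 5: "b" => MATCH
  Position 6: "c" => no
  Position 7: "b" => MATCH
  Position 8: "b" => MATCH
  Position 9: "a" => no
  Position 10: "c" => no
Total occurrences: 5

5


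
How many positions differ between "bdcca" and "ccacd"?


Comparing "bdcca" and "ccacd" position by position:
  Position 0: 'b' vs 'c' => DIFFER
  Position 1: 'd' vs 'c' => DIFFER
  Position 2: 'c' vs 'a' => DIFFER
  Position 3: 'c' vs 'c' => same
  Position 4: 'a' vs 'd' => DIFFER
Positions that differ: 4

4


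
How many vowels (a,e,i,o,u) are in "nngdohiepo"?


Input: nngdohiepo
Checking each character:
  'n' at position 0: consonant
  'n' at position 1: consonant
  'g' at position 2: consonant
  'd' at position 3: consonant
  'o' at position 4: vowel (running total: 1)
  'h' at position 5: consonant
  'i' at position 6: vowel (running total: 2)
  'e' at position 7: vowel (running total: 3)
  'p' at position 8: consonant
  'o' at position 9: vowel (running total: 4)
Total vowels: 4

4


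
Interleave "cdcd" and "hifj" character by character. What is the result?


Interleaving "cdcd" and "hifj":
  Position 0: 'c' from first, 'h' from second => "ch"
  Position 1: 'd' from first, 'i' from second => "di"
  Position 2: 'c' from first, 'f' from second => "cf"
  Position 3: 'd' from first, 'j' from second => "dj"
Result: chdicfdj

chdicfdj


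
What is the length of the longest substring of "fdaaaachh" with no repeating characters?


Input: "fdaaaachh"
Sliding window (track last position of each char):
  Position 0 ('f'): window [0,0] length 1 -- new best
  Position 1 ('d'): window [0,1] length 2 -- new best
  Position 2 ('a'): window [0,2] length 3 -- new best
  Position 3 ('a'): repeat (last at 2), move window start to 3
  Position 3 ('a'): window [3,3] length 1
  Position 4 ('a'): repeat (last at 3), move window start to 4
  Position 4 ('a'): window [4,4] length 1
  Position 5 ('a'): repeat (last at 4), move window start to 5
  Position 5 ('a'): window [5,5] length 1
  Position 6 ('c'): window [5,6] length 2
  Position 7 ('h'): window [5,7] length 3
  Position 8 ('h'): repeat (last at 7), move window start to 8
  Position 8 ('h'): window [8,8] length 1
Longest substring with no repeats: "fda" with length 3

3


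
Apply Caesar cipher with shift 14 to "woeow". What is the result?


Caesar cipher: shift "woeow" by 14
  'w' (pos 22) + 14 = pos 10 = 'k'
  'o' (pos 14) + 14 = pos 2 = 'c'
  'e' (pos 4) + 14 = pos 18 = 's'
  'o' (pos 14) + 14 = pos 2 = 'c'
  'w' (pos 22) + 14 = pos 10 = 'k'
Result: kcsck

kcsck


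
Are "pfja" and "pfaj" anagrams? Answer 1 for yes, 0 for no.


Strings: "pfja", "pfaj"
Sorted first:  afjp
Sorted second: afjp
Sorted forms match => anagrams

1


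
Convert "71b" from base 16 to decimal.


Input: "71b" in base 16
Positional expansion:
  Digit '7' (value 7) x 16^2 = 1792
  Digit '1' (value 1) x 16^1 = 16
  Digit 'b' (value 11) x 16^0 = 11
Sum = 1819

1819


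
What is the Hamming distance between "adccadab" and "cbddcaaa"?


Comparing "adccadab" and "cbddcaaa" position by position:
  Position 0: 'a' vs 'c' => differ
  Position 1: 'd' vs 'b' => differ
  Position 2: 'c' vs 'd' => differ
  Position 3: 'c' vs 'd' => differ
  Position 4: 'a' vs 'c' => differ
  Position 5: 'd' vs 'a' => differ
  Position 6: 'a' vs 'a' => same
  Position 7: 'b' vs 'a' => differ
Total differences (Hamming distance): 7

7


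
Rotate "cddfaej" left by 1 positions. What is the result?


Input: "cddfaej", rotate left by 1
First 1 characters: "c"
Remaining characters: "ddfaej"
Concatenate remaining + first: "ddfaej" + "c" = "ddfaejc"

ddfaejc


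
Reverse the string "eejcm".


Input: eejcm
Reading characters right to left:
  Position 4: 'm'
  Position 3: 'c'
  Position 2: 'j'
  Position 1: 'e'
  Position 0: 'e'
Reversed: mcjee

mcjee


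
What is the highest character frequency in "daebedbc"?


Input: daebedbc
Character counts:
  'a': 1
  'b': 2
  'c': 1
  'd': 2
  'e': 2
Maximum frequency: 2

2


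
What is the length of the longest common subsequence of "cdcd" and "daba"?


LCS of "cdcd" and "daba"
DP table:
           d    a    b    a
      0    0    0    0    0
  c   0    0    0    0    0
  d   0    1    1    1    1
  c   0    1    1    1    1
  d   0    1    1    1    1
LCS length = dp[4][4] = 1

1


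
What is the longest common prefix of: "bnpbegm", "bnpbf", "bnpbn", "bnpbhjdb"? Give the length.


Words: bnpbegm, bnpbf, bnpbn, bnpbhjdb
  Position 0: all 'b' => match
  Position 1: all 'n' => match
  Position 2: all 'p' => match
  Position 3: all 'b' => match
  Position 4: ('e', 'f', 'n', 'h') => mismatch, stop
LCP = "bnpb" (length 4)

4


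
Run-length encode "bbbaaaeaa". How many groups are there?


Input: bbbaaaeaa
Scanning for consecutive runs:
  Group 1: 'b' x 3 (positions 0-2)
  Group 2: 'a' x 3 (positions 3-5)
  Group 3: 'e' x 1 (positions 6-6)
  Group 4: 'a' x 2 (positions 7-8)
Total groups: 4

4


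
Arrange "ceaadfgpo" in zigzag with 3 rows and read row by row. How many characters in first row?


Zigzag "ceaadfgpo" into 3 rows:
Placing characters:
  'c' => row 0
  'e' => row 1
  'a' => row 2
  'a' => row 1
  'd' => row 0
  'f' => row 1
  'g' => row 2
  'p' => row 1
  'o' => row 0
Rows:
  Row 0: "cdo"
  Row 1: "eafp"
  Row 2: "ag"
First row length: 3

3


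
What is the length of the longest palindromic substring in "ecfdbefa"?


Input: "ecfdbefa"
Checking substrings for palindromes:
  No multi-char palindromic substrings found
Longest palindromic substring: "e" with length 1

1


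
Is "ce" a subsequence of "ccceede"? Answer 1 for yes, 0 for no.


Check if "ce" is a subsequence of "ccceede"
Greedy scan:
  Position 0 ('c'): matches sub[0] = 'c'
  Position 1 ('c'): no match needed
  Position 2 ('c'): no match needed
  Position 3 ('e'): matches sub[1] = 'e'
  Position 4 ('e'): no match needed
  Position 5 ('d'): no match needed
  Position 6 ('e'): no match needed
All 2 characters matched => is a subsequence

1


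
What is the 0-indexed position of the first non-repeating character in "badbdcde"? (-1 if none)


Input: badbdcde
Character frequencies:
  'a': 1
  'b': 2
  'c': 1
  'd': 3
  'e': 1
Scanning left to right for freq == 1:
  Position 0 ('b'): freq=2, skip
  Position 1 ('a'): unique! => answer = 1

1


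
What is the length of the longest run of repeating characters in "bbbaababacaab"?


Input: "bbbaababacaab"
Scanning for longest run:
  Position 1 ('b'): continues run of 'b', length=2
  Position 2 ('b'): continues run of 'b', length=3
  Position 3 ('a'): new char, reset run to 1
  Position 4 ('a'): continues run of 'a', length=2
  Position 5 ('b'): new char, reset run to 1
  Position 6 ('a'): new char, reset run to 1
  Position 7 ('b'): new char, reset run to 1
  Position 8 ('a'): new char, reset run to 1
  Position 9 ('c'): new char, reset run to 1
  Position 10 ('a'): new char, reset run to 1
  Position 11 ('a'): continues run of 'a', length=2
  Position 12 ('b'): new char, reset run to 1
Longest run: 'b' with length 3

3


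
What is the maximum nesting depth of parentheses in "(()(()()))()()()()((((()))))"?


Input: "(()(()()))()()()()((((()))))"
Tracking depth:
  Position 0 '(': depth becomes 1
  Position 1 '(': depth becomes 2
  Position 2 ')': depth becomes 1
  Position 3 '(': depth becomes 2
  Position 4 '(': depth becomes 3
  Position 5 ')': depth becomes 2
  Position 6 '(': depth becomes 3
  Position 7 ')': depth becomes 2
  Position 8 ')': depth becomes 1
  Position 9 ')': depth becomes 0
  Position 10 '(': depth becomes 1
  Position 11 ')': depth becomes 0
  Position 12 '(': depth becomes 1
  Position 13 ')': depth becomes 0
  Position 14 '(': depth becomes 1
  Position 15 ')': depth becomes 0
  Position 16 '(': depth becomes 1
  Position 17 ')': depth becomes 0
  Position 18 '(': depth becomes 1
  Position 19 '(': depth becomes 2
  Position 20 '(': depth becomes 3
  Position 21 '(': depth becomes 4
  Position 22 '(': depth becomes 5
  Position 23 ')': depth becomes 4
  Position 24 ')': depth becomes 3
  Position 25 ')': depth becomes 2
  Position 26 ')': depth becomes 1
  Position 27 ')': depth becomes 0
Maximum depth reached: 5

5


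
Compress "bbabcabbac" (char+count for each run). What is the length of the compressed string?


Input: bbabcabbac
Runs:
  'b' x 2 => "b2"
  'a' x 1 => "a1"
  'b' x 1 => "b1"
  'c' x 1 => "c1"
  'a' x 1 => "a1"
  'b' x 2 => "b2"
  'a' x 1 => "a1"
  'c' x 1 => "c1"
Compressed: "b2a1b1c1a1b2a1c1"
Compressed length: 16

16


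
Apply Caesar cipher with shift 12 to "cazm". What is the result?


Caesar cipher: shift "cazm" by 12
  'c' (pos 2) + 12 = pos 14 = 'o'
  'a' (pos 0) + 12 = pos 12 = 'm'
  'z' (pos 25) + 12 = pos 11 = 'l'
  'm' (pos 12) + 12 = pos 24 = 'y'
Result: omly

omly


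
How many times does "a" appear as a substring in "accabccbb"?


Searching for "a" in "accabccbb"
Scanning each position:
  Position 0: "a" => MATCH
  Position 1: "c" => no
  Position 2: "c" => no
  Position 3: "a" => MATCH
  Position 4: "b" => no
  Position 5: "c" => no
  Position 6: "c" => no
  Position 7: "b" => no
  Position 8: "b" => no
Total occurrences: 2

2


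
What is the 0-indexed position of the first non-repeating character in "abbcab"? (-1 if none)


Input: abbcab
Character frequencies:
  'a': 2
  'b': 3
  'c': 1
Scanning left to right for freq == 1:
  Position 0 ('a'): freq=2, skip
  Position 1 ('b'): freq=3, skip
  Position 2 ('b'): freq=3, skip
  Position 3 ('c'): unique! => answer = 3

3


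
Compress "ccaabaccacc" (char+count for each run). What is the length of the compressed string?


Input: ccaabaccacc
Runs:
  'c' x 2 => "c2"
  'a' x 2 => "a2"
  'b' x 1 => "b1"
  'a' x 1 => "a1"
  'c' x 2 => "c2"
  'a' x 1 => "a1"
  'c' x 2 => "c2"
Compressed: "c2a2b1a1c2a1c2"
Compressed length: 14

14


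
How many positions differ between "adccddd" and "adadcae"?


Comparing "adccddd" and "adadcae" position by position:
  Position 0: 'a' vs 'a' => same
  Position 1: 'd' vs 'd' => same
  Position 2: 'c' vs 'a' => DIFFER
  Position 3: 'c' vs 'd' => DIFFER
  Position 4: 'd' vs 'c' => DIFFER
  Position 5: 'd' vs 'a' => DIFFER
  Position 6: 'd' vs 'e' => DIFFER
Positions that differ: 5

5


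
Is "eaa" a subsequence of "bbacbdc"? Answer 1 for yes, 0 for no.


Check if "eaa" is a subsequence of "bbacbdc"
Greedy scan:
  Position 0 ('b'): no match needed
  Position 1 ('b'): no match needed
  Position 2 ('a'): no match needed
  Position 3 ('c'): no match needed
  Position 4 ('b'): no match needed
  Position 5 ('d'): no match needed
  Position 6 ('c'): no match needed
Only matched 0/3 characters => not a subsequence

0


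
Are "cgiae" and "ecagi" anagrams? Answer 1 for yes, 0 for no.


Strings: "cgiae", "ecagi"
Sorted first:  acegi
Sorted second: acegi
Sorted forms match => anagrams

1


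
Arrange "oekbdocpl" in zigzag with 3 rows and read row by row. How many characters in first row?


Zigzag "oekbdocpl" into 3 rows:
Placing characters:
  'o' => row 0
  'e' => row 1
  'k' => row 2
  'b' => row 1
  'd' => row 0
  'o' => row 1
  'c' => row 2
  'p' => row 1
  'l' => row 0
Rows:
  Row 0: "odl"
  Row 1: "ebop"
  Row 2: "kc"
First row length: 3

3


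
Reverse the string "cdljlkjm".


Input: cdljlkjm
Reading characters right to left:
  Position 7: 'm'
  Position 6: 'j'
  Position 5: 'k'
  Position 4: 'l'
  Position 3: 'j'
  Position 2: 'l'
  Position 1: 'd'
  Position 0: 'c'
Reversed: mjkljldc

mjkljldc


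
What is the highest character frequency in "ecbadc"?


Input: ecbadc
Character counts:
  'a': 1
  'b': 1
  'c': 2
  'd': 1
  'e': 1
Maximum frequency: 2

2


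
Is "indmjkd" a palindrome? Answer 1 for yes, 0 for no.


Input: indmjkd
Reversed: dkjmdni
  Compare pos 0 ('i') with pos 6 ('d'): MISMATCH
  Compare pos 1 ('n') with pos 5 ('k'): MISMATCH
  Compare pos 2 ('d') with pos 4 ('j'): MISMATCH
Result: not a palindrome

0


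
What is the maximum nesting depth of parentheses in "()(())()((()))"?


Input: "()(())()((()))"
Tracking depth:
  Position 0 '(': depth becomes 1
  Position 1 ')': depth becomes 0
  Position 2 '(': depth becomes 1
  Position 3 '(': depth becomes 2
  Position 4 ')': depth becomes 1
  Position 5 ')': depth becomes 0
  Position 6 '(': depth becomes 1
  Position 7 ')': depth becomes 0
  Position 8 '(': depth becomes 1
  Position 9 '(': depth becomes 2
  Position 10 '(': depth becomes 3
  Position 11 ')': depth becomes 2
  Position 12 ')': depth becomes 1
  Position 13 ')': depth becomes 0
Maximum depth reached: 3

3


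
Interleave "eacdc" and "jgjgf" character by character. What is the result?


Interleaving "eacdc" and "jgjgf":
  Position 0: 'e' from first, 'j' from second => "ej"
  Position 1: 'a' from first, 'g' from second => "ag"
  Position 2: 'c' from first, 'j' from second => "cj"
  Position 3: 'd' from first, 'g' from second => "dg"
  Position 4: 'c' from first, 'f' from second => "cf"
Result: ejagcjdgcf

ejagcjdgcf


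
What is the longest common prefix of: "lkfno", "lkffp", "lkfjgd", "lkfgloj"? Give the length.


Words: lkfno, lkffp, lkfjgd, lkfgloj
  Position 0: all 'l' => match
  Position 1: all 'k' => match
  Position 2: all 'f' => match
  Position 3: ('n', 'f', 'j', 'g') => mismatch, stop
LCP = "lkf" (length 3)

3


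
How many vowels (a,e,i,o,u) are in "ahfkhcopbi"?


Input: ahfkhcopbi
Checking each character:
  'a' at position 0: vowel (running total: 1)
  'h' at position 1: consonant
  'f' at position 2: consonant
  'k' at position 3: consonant
  'h' at position 4: consonant
  'c' at position 5: consonant
  'o' at position 6: vowel (running total: 2)
  'p' at position 7: consonant
  'b' at position 8: consonant
  'i' at position 9: vowel (running total: 3)
Total vowels: 3

3


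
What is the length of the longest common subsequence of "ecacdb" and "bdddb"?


LCS of "ecacdb" and "bdddb"
DP table:
           b    d    d    d    b
      0    0    0    0    0    0
  e   0    0    0    0    0    0
  c   0    0    0    0    0    0
  a   0    0    0    0    0    0
  c   0    0    0    0    0    0
  d   0    0    1    1    1    1
  b   0    1    1    1    1    2
LCS length = dp[6][5] = 2

2


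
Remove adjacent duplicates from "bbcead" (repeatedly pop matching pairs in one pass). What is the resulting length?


Input: bbcead
Stack-based adjacent duplicate removal:
  Read 'b': push. Stack: b
  Read 'b': matches stack top 'b' => pop. Stack: (empty)
  Read 'c': push. Stack: c
  Read 'e': push. Stack: ce
  Read 'a': push. Stack: cea
  Read 'd': push. Stack: cead
Final stack: "cead" (length 4)

4


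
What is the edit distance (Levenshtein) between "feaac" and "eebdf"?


Computing edit distance: "feaac" -> "eebdf"
DP table:
           e    e    b    d    f
      0    1    2    3    4    5
  f   1    1    2    3    4    4
  e   2    1    1    2    3    4
  a   3    2    2    2    3    4
  a   4    3    3    3    3    4
  c   5    4    4    4    4    4
Edit distance = dp[5][5] = 4

4


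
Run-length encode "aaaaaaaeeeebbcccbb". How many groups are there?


Input: aaaaaaaeeeebbcccbb
Scanning for consecutive runs:
  Group 1: 'a' x 7 (positions 0-6)
  Group 2: 'e' x 4 (positions 7-10)
  Group 3: 'b' x 2 (positions 11-12)
  Group 4: 'c' x 3 (positions 13-15)
  Group 5: 'b' x 2 (positions 16-17)
Total groups: 5

5


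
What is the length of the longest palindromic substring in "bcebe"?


Input: "bcebe"
Checking substrings for palindromes:
  [2:5] "ebe" (len 3) => palindrome
Longest palindromic substring: "ebe" with length 3

3


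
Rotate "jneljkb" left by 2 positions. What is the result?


Input: "jneljkb", rotate left by 2
First 2 characters: "jn"
Remaining characters: "eljkb"
Concatenate remaining + first: "eljkb" + "jn" = "eljkbjn"

eljkbjn


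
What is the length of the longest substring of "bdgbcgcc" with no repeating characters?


Input: "bdgbcgcc"
Sliding window (track last position of each char):
  Position 0 ('b'): window [0,0] length 1 -- new best
  Position 1 ('d'): window [0,1] length 2 -- new best
  Position 2 ('g'): window [0,2] length 3 -- new best
  Position 3 ('b'): repeat (last at 0), move window start to 1
  Position 3 ('b'): window [1,3] length 3
  Position 4 ('c'): window [1,4] length 4 -- new best
  Position 5 ('g'): repeat (last at 2), move window start to 3
  Position 5 ('g'): window [3,5] length 3
  Position 6 ('c'): repeat (last at 4), move window start to 5
  Position 6 ('c'): window [5,6] length 2
  Position 7 ('c'): repeat (last at 6), move window start to 7
  Position 7 ('c'): window [7,7] length 1
Longest substring with no repeats: "dgbc" with length 4

4


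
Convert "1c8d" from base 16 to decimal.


Input: "1c8d" in base 16
Positional expansion:
  Digit '1' (value 1) x 16^3 = 4096
  Digit 'c' (value 12) x 16^2 = 3072
  Digit '8' (value 8) x 16^1 = 128
  Digit 'd' (value 13) x 16^0 = 13
Sum = 7309

7309


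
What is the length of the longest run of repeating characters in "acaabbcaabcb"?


Input: "acaabbcaabcb"
Scanning for longest run:
  Position 1 ('c'): new char, reset run to 1
  Position 2 ('a'): new char, reset run to 1
  Position 3 ('a'): continues run of 'a', length=2
  Position 4 ('b'): new char, reset run to 1
  Position 5 ('b'): continues run of 'b', length=2
  Position 6 ('c'): new char, reset run to 1
  Position 7 ('a'): new char, reset run to 1
  Position 8 ('a'): continues run of 'a', length=2
  Position 9 ('b'): new char, reset run to 1
  Position 10 ('c'): new char, reset run to 1
  Position 11 ('b'): new char, reset run to 1
Longest run: 'a' with length 2

2


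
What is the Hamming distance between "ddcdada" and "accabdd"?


Comparing "ddcdada" and "accabdd" position by position:
  Position 0: 'd' vs 'a' => differ
  Position 1: 'd' vs 'c' => differ
  Position 2: 'c' vs 'c' => same
  Position 3: 'd' vs 'a' => differ
  Position 4: 'a' vs 'b' => differ
  Position 5: 'd' vs 'd' => same
  Position 6: 'a' vs 'd' => differ
Total differences (Hamming distance): 5

5


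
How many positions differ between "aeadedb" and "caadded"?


Comparing "aeadedb" and "caadded" position by position:
  Position 0: 'a' vs 'c' => DIFFER
  Position 1: 'e' vs 'a' => DIFFER
  Position 2: 'a' vs 'a' => same
  Position 3: 'd' vs 'd' => same
  Position 4: 'e' vs 'd' => DIFFER
  Position 5: 'd' vs 'e' => DIFFER
  Position 6: 'b' vs 'd' => DIFFER
Positions that differ: 5

5


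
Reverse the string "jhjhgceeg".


Input: jhjhgceeg
Reading characters right to left:
  Position 8: 'g'
  Position 7: 'e'
  Position 6: 'e'
  Position 5: 'c'
  Position 4: 'g'
  Position 3: 'h'
  Position 2: 'j'
  Position 1: 'h'
  Position 0: 'j'
Reversed: geecghjhj

geecghjhj


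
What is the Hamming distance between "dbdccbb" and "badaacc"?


Comparing "dbdccbb" and "badaacc" position by position:
  Position 0: 'd' vs 'b' => differ
  Position 1: 'b' vs 'a' => differ
  Position 2: 'd' vs 'd' => same
  Position 3: 'c' vs 'a' => differ
  Position 4: 'c' vs 'a' => differ
  Position 5: 'b' vs 'c' => differ
  Position 6: 'b' vs 'c' => differ
Total differences (Hamming distance): 6

6


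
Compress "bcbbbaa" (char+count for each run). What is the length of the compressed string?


Input: bcbbbaa
Runs:
  'b' x 1 => "b1"
  'c' x 1 => "c1"
  'b' x 3 => "b3"
  'a' x 2 => "a2"
Compressed: "b1c1b3a2"
Compressed length: 8

8


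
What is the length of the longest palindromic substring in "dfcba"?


Input: "dfcba"
Checking substrings for palindromes:
  No multi-char palindromic substrings found
Longest palindromic substring: "d" with length 1

1


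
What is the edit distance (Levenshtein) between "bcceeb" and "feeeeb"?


Computing edit distance: "bcceeb" -> "feeeeb"
DP table:
           f    e    e    e    e    b
      0    1    2    3    4    5    6
  b   1    1    2    3    4    5    5
  c   2    2    2    3    4    5    6
  c   3    3    3    3    4    5    6
  e   4    4    3    3    3    4    5
  e   5    5    4    3    3    3    4
  b   6    6    5    4    4    4    3
Edit distance = dp[6][6] = 3

3


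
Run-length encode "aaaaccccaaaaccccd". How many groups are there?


Input: aaaaccccaaaaccccd
Scanning for consecutive runs:
  Group 1: 'a' x 4 (positions 0-3)
  Group 2: 'c' x 4 (positions 4-7)
  Group 3: 'a' x 4 (positions 8-11)
  Group 4: 'c' x 4 (positions 12-15)
  Group 5: 'd' x 1 (positions 16-16)
Total groups: 5

5


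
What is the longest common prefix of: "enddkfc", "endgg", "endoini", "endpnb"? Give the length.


Words: enddkfc, endgg, endoini, endpnb
  Position 0: all 'e' => match
  Position 1: all 'n' => match
  Position 2: all 'd' => match
  Position 3: ('d', 'g', 'o', 'p') => mismatch, stop
LCP = "end" (length 3)

3


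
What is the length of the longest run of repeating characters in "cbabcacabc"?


Input: "cbabcacabc"
Scanning for longest run:
  Position 1 ('b'): new char, reset run to 1
  Position 2 ('a'): new char, reset run to 1
  Position 3 ('b'): new char, reset run to 1
  Position 4 ('c'): new char, reset run to 1
  Position 5 ('a'): new char, reset run to 1
  Position 6 ('c'): new char, reset run to 1
  Position 7 ('a'): new char, reset run to 1
  Position 8 ('b'): new char, reset run to 1
  Position 9 ('c'): new char, reset run to 1
Longest run: 'c' with length 1

1


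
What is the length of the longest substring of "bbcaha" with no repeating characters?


Input: "bbcaha"
Sliding window (track last position of each char):
  Position 0 ('b'): window [0,0] length 1 -- new best
  Position 1 ('b'): repeat (last at 0), move window start to 1
  Position 1 ('b'): window [1,1] length 1
  Position 2 ('c'): window [1,2] length 2 -- new best
  Position 3 ('a'): window [1,3] length 3 -- new best
  Position 4 ('h'): window [1,4] length 4 -- new best
  Position 5 ('a'): repeat (last at 3), move window start to 4
  Position 5 ('a'): window [4,5] length 2
Longest substring with no repeats: "bcah" with length 4

4


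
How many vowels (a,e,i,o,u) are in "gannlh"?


Input: gannlh
Checking each character:
  'g' at position 0: consonant
  'a' at position 1: vowel (running total: 1)
  'n' at position 2: consonant
  'n' at position 3: consonant
  'l' at position 4: consonant
  'h' at position 5: consonant
Total vowels: 1

1


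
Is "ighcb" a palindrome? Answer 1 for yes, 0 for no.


Input: ighcb
Reversed: bchgi
  Compare pos 0 ('i') with pos 4 ('b'): MISMATCH
  Compare pos 1 ('g') with pos 3 ('c'): MISMATCH
Result: not a palindrome

0


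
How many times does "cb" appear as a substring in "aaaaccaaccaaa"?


Searching for "cb" in "aaaaccaaccaaa"
Scanning each position:
  Position 0: "aa" => no
  Position 1: "aa" => no
  Position 2: "aa" => no
  Position 3: "ac" => no
  Position 4: "cc" => no
  Position 5: "ca" => no
  Position 6: "aa" => no
  Position 7: "ac" => no
  Position 8: "cc" => no
  Position 9: "ca" => no
  Position 10: "aa" => no
  Position 11: "aa" => no
Total occurrences: 0

0


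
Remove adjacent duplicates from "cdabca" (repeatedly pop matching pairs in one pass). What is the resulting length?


Input: cdabca
Stack-based adjacent duplicate removal:
  Read 'c': push. Stack: c
  Read 'd': push. Stack: cd
  Read 'a': push. Stack: cda
  Read 'b': push. Stack: cdab
  Read 'c': push. Stack: cdabc
  Read 'a': push. Stack: cdabca
Final stack: "cdabca" (length 6)

6


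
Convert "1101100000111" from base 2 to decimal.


Input: "1101100000111" in base 2
Positional expansion:
  Digit '1' (value 1) x 2^12 = 4096
  Digit '1' (value 1) x 2^11 = 2048
  Digit '0' (value 0) x 2^10 = 0
  Digit '1' (value 1) x 2^9 = 512
  Digit '1' (value 1) x 2^8 = 256
  Digit '0' (value 0) x 2^7 = 0
  Digit '0' (value 0) x 2^6 = 0
  Digit '0' (value 0) x 2^5 = 0
  Digit '0' (value 0) x 2^4 = 0
  Digit '0' (value 0) x 2^3 = 0
  Digit '1' (value 1) x 2^2 = 4
  Digit '1' (value 1) x 2^1 = 2
  Digit '1' (value 1) x 2^0 = 1
Sum = 6919

6919


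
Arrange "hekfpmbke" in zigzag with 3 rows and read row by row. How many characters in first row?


Zigzag "hekfpmbke" into 3 rows:
Placing characters:
  'h' => row 0
  'e' => row 1
  'k' => row 2
  'f' => row 1
  'p' => row 0
  'm' => row 1
  'b' => row 2
  'k' => row 1
  'e' => row 0
Rows:
  Row 0: "hpe"
  Row 1: "efmk"
  Row 2: "kb"
First row length: 3

3


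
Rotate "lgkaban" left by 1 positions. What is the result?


Input: "lgkaban", rotate left by 1
First 1 characters: "l"
Remaining characters: "gkaban"
Concatenate remaining + first: "gkaban" + "l" = "gkabanl"

gkabanl


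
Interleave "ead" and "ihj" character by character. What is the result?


Interleaving "ead" and "ihj":
  Position 0: 'e' from first, 'i' from second => "ei"
  Position 1: 'a' from first, 'h' from second => "ah"
  Position 2: 'd' from first, 'j' from second => "dj"
Result: eiahdj

eiahdj


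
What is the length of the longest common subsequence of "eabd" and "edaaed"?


LCS of "eabd" and "edaaed"
DP table:
           e    d    a    a    e    d
      0    0    0    0    0    0    0
  e   0    1    1    1    1    1    1
  a   0    1    1    2    2    2    2
  b   0    1    1    2    2    2    2
  d   0    1    2    2    2    2    3
LCS length = dp[4][6] = 3

3


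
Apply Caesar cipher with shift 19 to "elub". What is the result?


Caesar cipher: shift "elub" by 19
  'e' (pos 4) + 19 = pos 23 = 'x'
  'l' (pos 11) + 19 = pos 4 = 'e'
  'u' (pos 20) + 19 = pos 13 = 'n'
  'b' (pos 1) + 19 = pos 20 = 'u'
Result: xenu

xenu


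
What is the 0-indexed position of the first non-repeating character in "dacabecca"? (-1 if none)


Input: dacabecca
Character frequencies:
  'a': 3
  'b': 1
  'c': 3
  'd': 1
  'e': 1
Scanning left to right for freq == 1:
  Position 0 ('d'): unique! => answer = 0

0


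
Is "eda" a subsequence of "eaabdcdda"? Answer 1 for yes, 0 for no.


Check if "eda" is a subsequence of "eaabdcdda"
Greedy scan:
  Position 0 ('e'): matches sub[0] = 'e'
  Position 1 ('a'): no match needed
  Position 2 ('a'): no match needed
  Position 3 ('b'): no match needed
  Position 4 ('d'): matches sub[1] = 'd'
  Position 5 ('c'): no match needed
  Position 6 ('d'): no match needed
  Position 7 ('d'): no match needed
  Position 8 ('a'): matches sub[2] = 'a'
All 3 characters matched => is a subsequence

1


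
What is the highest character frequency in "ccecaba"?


Input: ccecaba
Character counts:
  'a': 2
  'b': 1
  'c': 3
  'e': 1
Maximum frequency: 3

3


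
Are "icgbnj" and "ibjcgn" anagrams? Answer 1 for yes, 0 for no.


Strings: "icgbnj", "ibjcgn"
Sorted first:  bcgijn
Sorted second: bcgijn
Sorted forms match => anagrams

1


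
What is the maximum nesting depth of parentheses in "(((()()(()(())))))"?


Input: "(((()()(()(())))))"
Tracking depth:
  Position 0 '(': depth becomes 1
  Position 1 '(': depth becomes 2
  Position 2 '(': depth becomes 3
  Position 3 '(': depth becomes 4
  Position 4 ')': depth becomes 3
  Position 5 '(': depth becomes 4
  Position 6 ')': depth becomes 3
  Position 7 '(': depth becomes 4
  Position 8 '(': depth becomes 5
  Position 9 ')': depth becomes 4
  Position 10 '(': depth becomes 5
  Position 11 '(': depth becomes 6
  Position 12 ')': depth becomes 5
  Position 13 ')': depth becomes 4
  Position 14 ')': depth becomes 3
  Position 15 ')': depth becomes 2
  Position 16 ')': depth becomes 1
  Position 17 ')': depth becomes 0
Maximum depth reached: 6

6


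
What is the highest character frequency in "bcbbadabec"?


Input: bcbbadabec
Character counts:
  'a': 2
  'b': 4
  'c': 2
  'd': 1
  'e': 1
Maximum frequency: 4

4


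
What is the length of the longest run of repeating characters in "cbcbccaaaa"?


Input: "cbcbccaaaa"
Scanning for longest run:
  Position 1 ('b'): new char, reset run to 1
  Position 2 ('c'): new char, reset run to 1
  Position 3 ('b'): new char, reset run to 1
  Position 4 ('c'): new char, reset run to 1
  Position 5 ('c'): continues run of 'c', length=2
  Position 6 ('a'): new char, reset run to 1
  Position 7 ('a'): continues run of 'a', length=2
  Position 8 ('a'): continues run of 'a', length=3
  Position 9 ('a'): continues run of 'a', length=4
Longest run: 'a' with length 4

4


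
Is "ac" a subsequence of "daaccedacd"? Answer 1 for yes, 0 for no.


Check if "ac" is a subsequence of "daaccedacd"
Greedy scan:
  Position 0 ('d'): no match needed
  Position 1 ('a'): matches sub[0] = 'a'
  Position 2 ('a'): no match needed
  Position 3 ('c'): matches sub[1] = 'c'
  Position 4 ('c'): no match needed
  Position 5 ('e'): no match needed
  Position 6 ('d'): no match needed
  Position 7 ('a'): no match needed
  Position 8 ('c'): no match needed
  Position 9 ('d'): no match needed
All 2 characters matched => is a subsequence

1


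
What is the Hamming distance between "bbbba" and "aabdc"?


Comparing "bbbba" and "aabdc" position by position:
  Position 0: 'b' vs 'a' => differ
  Position 1: 'b' vs 'a' => differ
  Position 2: 'b' vs 'b' => same
  Position 3: 'b' vs 'd' => differ
  Position 4: 'a' vs 'c' => differ
Total differences (Hamming distance): 4

4


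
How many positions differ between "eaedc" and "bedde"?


Comparing "eaedc" and "bedde" position by position:
  Position 0: 'e' vs 'b' => DIFFER
  Position 1: 'a' vs 'e' => DIFFER
  Position 2: 'e' vs 'd' => DIFFER
  Position 3: 'd' vs 'd' => same
  Position 4: 'c' vs 'e' => DIFFER
Positions that differ: 4

4


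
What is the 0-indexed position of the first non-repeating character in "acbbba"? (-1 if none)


Input: acbbba
Character frequencies:
  'a': 2
  'b': 3
  'c': 1
Scanning left to right for freq == 1:
  Position 0 ('a'): freq=2, skip
  Position 1 ('c'): unique! => answer = 1

1


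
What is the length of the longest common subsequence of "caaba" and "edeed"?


LCS of "caaba" and "edeed"
DP table:
           e    d    e    e    d
      0    0    0    0    0    0
  c   0    0    0    0    0    0
  a   0    0    0    0    0    0
  a   0    0    0    0    0    0
  b   0    0    0    0    0    0
  a   0    0    0    0    0    0
LCS length = dp[5][5] = 0

0


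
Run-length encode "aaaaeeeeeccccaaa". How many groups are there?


Input: aaaaeeeeeccccaaa
Scanning for consecutive runs:
  Group 1: 'a' x 4 (positions 0-3)
  Group 2: 'e' x 5 (positions 4-8)
  Group 3: 'c' x 4 (positions 9-12)
  Group 4: 'a' x 3 (positions 13-15)
Total groups: 4

4


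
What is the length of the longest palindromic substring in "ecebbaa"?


Input: "ecebbaa"
Checking substrings for palindromes:
  [0:3] "ece" (len 3) => palindrome
  [3:5] "bb" (len 2) => palindrome
  [5:7] "aa" (len 2) => palindrome
Longest palindromic substring: "ece" with length 3

3
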